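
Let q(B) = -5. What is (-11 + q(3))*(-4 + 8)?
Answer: -64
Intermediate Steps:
(-11 + q(3))*(-4 + 8) = (-11 - 5)*(-4 + 8) = -16*4 = -64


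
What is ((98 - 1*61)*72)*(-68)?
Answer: -181152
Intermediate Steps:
((98 - 1*61)*72)*(-68) = ((98 - 61)*72)*(-68) = (37*72)*(-68) = 2664*(-68) = -181152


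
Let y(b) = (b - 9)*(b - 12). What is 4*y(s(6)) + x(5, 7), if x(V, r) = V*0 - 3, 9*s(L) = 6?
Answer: 3373/9 ≈ 374.78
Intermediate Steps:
s(L) = ⅔ (s(L) = (⅑)*6 = ⅔)
x(V, r) = -3 (x(V, r) = 0 - 3 = -3)
y(b) = (-12 + b)*(-9 + b) (y(b) = (-9 + b)*(-12 + b) = (-12 + b)*(-9 + b))
4*y(s(6)) + x(5, 7) = 4*(108 + (⅔)² - 21*⅔) - 3 = 4*(108 + 4/9 - 14) - 3 = 4*(850/9) - 3 = 3400/9 - 3 = 3373/9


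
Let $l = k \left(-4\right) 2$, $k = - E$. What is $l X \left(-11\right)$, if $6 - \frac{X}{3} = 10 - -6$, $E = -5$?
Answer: $-13200$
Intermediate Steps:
$k = 5$ ($k = \left(-1\right) \left(-5\right) = 5$)
$X = -30$ ($X = 18 - 3 \left(10 - -6\right) = 18 - 3 \left(10 + 6\right) = 18 - 48 = -30$)
$l = -40$ ($l = 5 \left(-4\right) 2 = \left(-20\right) 2 = -40$)
$l X \left(-11\right) = \left(-40\right) \left(-30\right) \left(-11\right) = 1200 \left(-11\right) = -13200$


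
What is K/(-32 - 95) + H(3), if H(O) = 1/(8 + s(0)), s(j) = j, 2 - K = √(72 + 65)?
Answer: 111/1016 + √137/127 ≈ 0.20142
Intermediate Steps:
K = 2 - √137 (K = 2 - √(72 + 65) = 2 - √137 ≈ -9.7047)
H(O) = ⅛ (H(O) = 1/(8 + 0) = 1/8 = ⅛)
K/(-32 - 95) + H(3) = (2 - √137)/(-32 - 95) + ⅛ = (2 - √137)/(-127) + ⅛ = (2 - √137)*(-1/127) + ⅛ = (-2/127 + √137/127) + ⅛ = 111/1016 + √137/127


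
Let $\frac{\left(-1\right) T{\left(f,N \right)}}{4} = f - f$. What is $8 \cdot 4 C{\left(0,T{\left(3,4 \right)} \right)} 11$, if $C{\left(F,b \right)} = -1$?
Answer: $-352$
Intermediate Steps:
$T{\left(f,N \right)} = 0$ ($T{\left(f,N \right)} = - 4 \left(f - f\right) = \left(-4\right) 0 = 0$)
$8 \cdot 4 C{\left(0,T{\left(3,4 \right)} \right)} 11 = 8 \cdot 4 \left(-1\right) 11 = 32 \left(-1\right) 11 = \left(-32\right) 11 = -352$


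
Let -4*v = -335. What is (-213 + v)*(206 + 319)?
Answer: -271425/4 ≈ -67856.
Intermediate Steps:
v = 335/4 (v = -1/4*(-335) = 335/4 ≈ 83.750)
(-213 + v)*(206 + 319) = (-213 + 335/4)*(206 + 319) = -517/4*525 = -271425/4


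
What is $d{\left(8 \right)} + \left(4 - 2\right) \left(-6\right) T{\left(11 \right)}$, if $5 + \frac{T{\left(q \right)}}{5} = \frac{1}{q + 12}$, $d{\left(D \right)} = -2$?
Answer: $\frac{6794}{23} \approx 295.39$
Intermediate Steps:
$T{\left(q \right)} = -25 + \frac{5}{12 + q}$ ($T{\left(q \right)} = -25 + \frac{5}{q + 12} = -25 + \frac{5}{12 + q}$)
$d{\left(8 \right)} + \left(4 - 2\right) \left(-6\right) T{\left(11 \right)} = -2 + \left(4 - 2\right) \left(-6\right) \frac{5 \left(-59 - 55\right)}{12 + 11} = -2 + 2 \left(-6\right) \frac{5 \left(-59 - 55\right)}{23} = -2 - 12 \cdot 5 \cdot \frac{1}{23} \left(-114\right) = -2 - - \frac{6840}{23} = -2 + \frac{6840}{23} = \frac{6794}{23}$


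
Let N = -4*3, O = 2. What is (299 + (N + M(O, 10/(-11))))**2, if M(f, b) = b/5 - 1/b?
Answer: 1003052241/12100 ≈ 82897.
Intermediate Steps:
N = -12
M(f, b) = -1/b + b/5 (M(f, b) = b*(1/5) - 1/b = b/5 - 1/b = -1/b + b/5)
(299 + (N + M(O, 10/(-11))))**2 = (299 + (-12 + (-1/(10/(-11)) + (10/(-11))/5)))**2 = (299 + (-12 + (-1/(10*(-1/11)) + (10*(-1/11))/5)))**2 = (299 + (-12 + (-1/(-10/11) + (1/5)*(-10/11))))**2 = (299 + (-12 + (-1*(-11/10) - 2/11)))**2 = (299 + (-12 + (11/10 - 2/11)))**2 = (299 + (-12 + 101/110))**2 = (299 - 1219/110)**2 = (31671/110)**2 = 1003052241/12100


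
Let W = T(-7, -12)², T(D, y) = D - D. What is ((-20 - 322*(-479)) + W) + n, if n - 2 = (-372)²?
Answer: 292604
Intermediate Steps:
n = 138386 (n = 2 + (-372)² = 2 + 138384 = 138386)
T(D, y) = 0
W = 0 (W = 0² = 0)
((-20 - 322*(-479)) + W) + n = ((-20 - 322*(-479)) + 0) + 138386 = ((-20 + 154238) + 0) + 138386 = (154218 + 0) + 138386 = 154218 + 138386 = 292604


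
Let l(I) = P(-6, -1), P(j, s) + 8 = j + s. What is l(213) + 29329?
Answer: 29314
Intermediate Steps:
P(j, s) = -8 + j + s (P(j, s) = -8 + (j + s) = -8 + j + s)
l(I) = -15 (l(I) = -8 - 6 - 1 = -15)
l(213) + 29329 = -15 + 29329 = 29314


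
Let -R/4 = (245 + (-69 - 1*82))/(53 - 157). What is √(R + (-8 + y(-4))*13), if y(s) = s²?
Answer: √18187/13 ≈ 10.374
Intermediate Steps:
R = 47/13 (R = -4*(245 + (-69 - 1*82))/(53 - 157) = -4*(245 + (-69 - 82))/(-104) = -4*(245 - 151)*(-1)/104 = -376*(-1)/104 = -4*(-47/52) = 47/13 ≈ 3.6154)
√(R + (-8 + y(-4))*13) = √(47/13 + (-8 + (-4)²)*13) = √(47/13 + (-8 + 16)*13) = √(47/13 + 8*13) = √(47/13 + 104) = √(1399/13) = √18187/13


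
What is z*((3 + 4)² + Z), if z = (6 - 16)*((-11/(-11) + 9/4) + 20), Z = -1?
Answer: -11160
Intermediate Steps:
z = -465/2 (z = -10*((-11*(-1/11) + 9*(¼)) + 20) = -10*((1 + 9/4) + 20) = -10*(13/4 + 20) = -10*93/4 = -465/2 ≈ -232.50)
z*((3 + 4)² + Z) = -465*((3 + 4)² - 1)/2 = -465*(7² - 1)/2 = -465*(49 - 1)/2 = -465/2*48 = -11160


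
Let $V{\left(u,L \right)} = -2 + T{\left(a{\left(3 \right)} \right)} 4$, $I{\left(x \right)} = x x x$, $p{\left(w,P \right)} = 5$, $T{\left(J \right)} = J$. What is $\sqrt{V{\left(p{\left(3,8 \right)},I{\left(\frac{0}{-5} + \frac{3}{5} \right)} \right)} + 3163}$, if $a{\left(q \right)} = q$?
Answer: $\sqrt{3173} \approx 56.329$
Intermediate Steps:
$I{\left(x \right)} = x^{3}$ ($I{\left(x \right)} = x^{2} x = x^{3}$)
$V{\left(u,L \right)} = 10$ ($V{\left(u,L \right)} = -2 + 3 \cdot 4 = -2 + 12 = 10$)
$\sqrt{V{\left(p{\left(3,8 \right)},I{\left(\frac{0}{-5} + \frac{3}{5} \right)} \right)} + 3163} = \sqrt{10 + 3163} = \sqrt{3173}$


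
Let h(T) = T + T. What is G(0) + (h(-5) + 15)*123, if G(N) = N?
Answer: 615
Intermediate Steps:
h(T) = 2*T
G(0) + (h(-5) + 15)*123 = 0 + (2*(-5) + 15)*123 = 0 + (-10 + 15)*123 = 0 + 5*123 = 0 + 615 = 615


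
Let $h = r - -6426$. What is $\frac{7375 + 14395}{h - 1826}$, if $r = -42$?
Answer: $\frac{10885}{2279} \approx 4.7762$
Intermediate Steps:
$h = 6384$ ($h = -42 - -6426 = -42 + 6426 = 6384$)
$\frac{7375 + 14395}{h - 1826} = \frac{7375 + 14395}{6384 - 1826} = \frac{21770}{4558} = 21770 \cdot \frac{1}{4558} = \frac{10885}{2279}$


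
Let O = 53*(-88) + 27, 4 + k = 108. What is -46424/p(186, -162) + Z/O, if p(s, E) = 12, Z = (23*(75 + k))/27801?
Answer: -498722346991/128913237 ≈ -3868.7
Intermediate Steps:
k = 104 (k = -4 + 108 = 104)
Z = 4117/27801 (Z = (23*(75 + 104))/27801 = (23*179)*(1/27801) = 4117*(1/27801) = 4117/27801 ≈ 0.14809)
O = -4637 (O = -4664 + 27 = -4637)
-46424/p(186, -162) + Z/O = -46424/12 + (4117/27801)/(-4637) = -46424*1/12 + (4117/27801)*(-1/4637) = -11606/3 - 4117/128913237 = -498722346991/128913237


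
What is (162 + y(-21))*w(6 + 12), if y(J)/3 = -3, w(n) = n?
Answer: 2754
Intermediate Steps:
y(J) = -9 (y(J) = 3*(-3) = -9)
(162 + y(-21))*w(6 + 12) = (162 - 9)*(6 + 12) = 153*18 = 2754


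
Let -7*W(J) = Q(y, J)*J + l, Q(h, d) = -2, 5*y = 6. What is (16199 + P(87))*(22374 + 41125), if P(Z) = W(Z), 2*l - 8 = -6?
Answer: 7211327434/7 ≈ 1.0302e+9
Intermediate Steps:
l = 1 (l = 4 + (½)*(-6) = 4 - 3 = 1)
y = 6/5 (y = (⅕)*6 = 6/5 ≈ 1.2000)
W(J) = -⅐ + 2*J/7 (W(J) = -(-2*J + 1)/7 = -(1 - 2*J)/7 = -⅐ + 2*J/7)
P(Z) = -⅐ + 2*Z/7
(16199 + P(87))*(22374 + 41125) = (16199 + (-⅐ + (2/7)*87))*(22374 + 41125) = (16199 + (-⅐ + 174/7))*63499 = (16199 + 173/7)*63499 = (113566/7)*63499 = 7211327434/7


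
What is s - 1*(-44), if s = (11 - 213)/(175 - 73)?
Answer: 2143/51 ≈ 42.020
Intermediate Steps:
s = -101/51 (s = -202/102 = -202*1/102 = -101/51 ≈ -1.9804)
s - 1*(-44) = -101/51 - 1*(-44) = -101/51 + 44 = 2143/51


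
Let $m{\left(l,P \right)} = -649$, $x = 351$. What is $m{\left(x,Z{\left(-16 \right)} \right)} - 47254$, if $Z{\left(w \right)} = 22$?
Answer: $-47903$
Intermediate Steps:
$m{\left(x,Z{\left(-16 \right)} \right)} - 47254 = -649 - 47254 = -47903$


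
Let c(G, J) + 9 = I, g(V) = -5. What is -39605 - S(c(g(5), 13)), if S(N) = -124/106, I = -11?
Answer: -2099003/53 ≈ -39604.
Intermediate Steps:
c(G, J) = -20 (c(G, J) = -9 - 11 = -20)
S(N) = -62/53 (S(N) = -124*1/106 = -62/53)
-39605 - S(c(g(5), 13)) = -39605 - 1*(-62/53) = -39605 + 62/53 = -2099003/53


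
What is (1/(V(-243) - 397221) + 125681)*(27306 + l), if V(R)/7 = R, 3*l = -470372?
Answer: -9737942760818987/598383 ≈ -1.6274e+10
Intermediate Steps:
l = -470372/3 (l = (⅓)*(-470372) = -470372/3 ≈ -1.5679e+5)
V(R) = 7*R
(1/(V(-243) - 397221) + 125681)*(27306 + l) = (1/(7*(-243) - 397221) + 125681)*(27306 - 470372/3) = (1/(-1701 - 397221) + 125681)*(-388454/3) = (1/(-398922) + 125681)*(-388454/3) = (-1/398922 + 125681)*(-388454/3) = (50136915881/398922)*(-388454/3) = -9737942760818987/598383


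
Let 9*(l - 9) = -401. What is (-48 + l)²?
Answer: 565504/81 ≈ 6981.5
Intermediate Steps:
l = -320/9 (l = 9 + (⅑)*(-401) = 9 - 401/9 = -320/9 ≈ -35.556)
(-48 + l)² = (-48 - 320/9)² = (-752/9)² = 565504/81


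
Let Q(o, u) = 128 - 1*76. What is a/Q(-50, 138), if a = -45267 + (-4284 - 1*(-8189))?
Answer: -20681/26 ≈ -795.42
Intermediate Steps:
Q(o, u) = 52 (Q(o, u) = 128 - 76 = 52)
a = -41362 (a = -45267 + (-4284 + 8189) = -45267 + 3905 = -41362)
a/Q(-50, 138) = -41362/52 = -41362*1/52 = -20681/26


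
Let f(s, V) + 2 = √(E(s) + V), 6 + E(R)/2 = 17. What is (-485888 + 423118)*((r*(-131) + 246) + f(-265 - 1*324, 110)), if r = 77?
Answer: 617845110 - 125540*√33 ≈ 6.1712e+8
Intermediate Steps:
E(R) = 22 (E(R) = -12 + 2*17 = -12 + 34 = 22)
f(s, V) = -2 + √(22 + V)
(-485888 + 423118)*((r*(-131) + 246) + f(-265 - 1*324, 110)) = (-485888 + 423118)*((77*(-131) + 246) + (-2 + √(22 + 110))) = -62770*((-10087 + 246) + (-2 + √132)) = -62770*(-9841 + (-2 + 2*√33)) = -62770*(-9843 + 2*√33) = 617845110 - 125540*√33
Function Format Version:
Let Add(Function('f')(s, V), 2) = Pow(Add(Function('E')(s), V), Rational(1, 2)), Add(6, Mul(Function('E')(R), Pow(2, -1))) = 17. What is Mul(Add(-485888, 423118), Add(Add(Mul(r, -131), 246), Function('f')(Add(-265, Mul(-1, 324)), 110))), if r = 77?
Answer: Add(617845110, Mul(-125540, Pow(33, Rational(1, 2)))) ≈ 6.1712e+8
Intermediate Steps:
Function('E')(R) = 22 (Function('E')(R) = Add(-12, Mul(2, 17)) = Add(-12, 34) = 22)
Function('f')(s, V) = Add(-2, Pow(Add(22, V), Rational(1, 2)))
Mul(Add(-485888, 423118), Add(Add(Mul(r, -131), 246), Function('f')(Add(-265, Mul(-1, 324)), 110))) = Mul(Add(-485888, 423118), Add(Add(Mul(77, -131), 246), Add(-2, Pow(Add(22, 110), Rational(1, 2))))) = Mul(-62770, Add(Add(-10087, 246), Add(-2, Pow(132, Rational(1, 2))))) = Mul(-62770, Add(-9841, Add(-2, Mul(2, Pow(33, Rational(1, 2)))))) = Mul(-62770, Add(-9843, Mul(2, Pow(33, Rational(1, 2))))) = Add(617845110, Mul(-125540, Pow(33, Rational(1, 2))))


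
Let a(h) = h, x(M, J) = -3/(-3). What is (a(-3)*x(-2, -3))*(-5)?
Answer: 15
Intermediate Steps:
x(M, J) = 1 (x(M, J) = -3*(-⅓) = 1)
(a(-3)*x(-2, -3))*(-5) = -3*1*(-5) = -3*(-5) = 15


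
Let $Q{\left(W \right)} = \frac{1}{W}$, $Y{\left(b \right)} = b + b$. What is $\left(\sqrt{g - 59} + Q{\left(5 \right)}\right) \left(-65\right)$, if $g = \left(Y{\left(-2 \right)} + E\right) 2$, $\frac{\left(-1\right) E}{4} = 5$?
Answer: $-13 - 65 i \sqrt{107} \approx -13.0 - 672.37 i$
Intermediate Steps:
$E = -20$ ($E = \left(-4\right) 5 = -20$)
$Y{\left(b \right)} = 2 b$
$g = -48$ ($g = \left(2 \left(-2\right) - 20\right) 2 = \left(-4 - 20\right) 2 = \left(-24\right) 2 = -48$)
$\left(\sqrt{g - 59} + Q{\left(5 \right)}\right) \left(-65\right) = \left(\sqrt{-48 - 59} + \frac{1}{5}\right) \left(-65\right) = \left(\sqrt{-107} + \frac{1}{5}\right) \left(-65\right) = \left(i \sqrt{107} + \frac{1}{5}\right) \left(-65\right) = \left(\frac{1}{5} + i \sqrt{107}\right) \left(-65\right) = -13 - 65 i \sqrt{107}$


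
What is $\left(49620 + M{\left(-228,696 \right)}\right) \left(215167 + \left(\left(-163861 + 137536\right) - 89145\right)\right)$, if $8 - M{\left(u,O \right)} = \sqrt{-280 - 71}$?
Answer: $4947762716 - 299091 i \sqrt{39} \approx 4.9478 \cdot 10^{9} - 1.8678 \cdot 10^{6} i$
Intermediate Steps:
$M{\left(u,O \right)} = 8 - 3 i \sqrt{39}$ ($M{\left(u,O \right)} = 8 - \sqrt{-280 - 71} = 8 - \sqrt{-351} = 8 - 3 i \sqrt{39}$)
$\left(49620 + M{\left(-228,696 \right)}\right) \left(215167 + \left(\left(-163861 + 137536\right) - 89145\right)\right) = \left(49620 + \left(8 - 3 i \sqrt{39}\right)\right) \left(215167 + \left(\left(-163861 + 137536\right) - 89145\right)\right) = \left(49628 - 3 i \sqrt{39}\right) \left(215167 - 115470\right) = \left(49628 - 3 i \sqrt{39}\right) 99697 = 4947762716 - 299091 i \sqrt{39}$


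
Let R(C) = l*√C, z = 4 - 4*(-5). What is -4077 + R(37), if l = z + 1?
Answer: -4077 + 25*√37 ≈ -3924.9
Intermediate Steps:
z = 24 (z = 4 + 20 = 24)
l = 25 (l = 24 + 1 = 25)
R(C) = 25*√C
-4077 + R(37) = -4077 + 25*√37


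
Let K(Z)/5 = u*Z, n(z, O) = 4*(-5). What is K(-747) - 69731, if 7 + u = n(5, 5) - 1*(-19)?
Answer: -39851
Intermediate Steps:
n(z, O) = -20
u = -8 (u = -7 + (-20 - 1*(-19)) = -7 + (-20 + 19) = -7 - 1 = -8)
K(Z) = -40*Z (K(Z) = 5*(-8*Z) = -40*Z)
K(-747) - 69731 = -40*(-747) - 69731 = 29880 - 69731 = -39851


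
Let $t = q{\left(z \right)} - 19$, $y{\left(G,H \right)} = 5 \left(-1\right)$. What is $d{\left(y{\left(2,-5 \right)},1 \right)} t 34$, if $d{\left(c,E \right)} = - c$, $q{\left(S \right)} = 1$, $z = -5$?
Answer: $-3060$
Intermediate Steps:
$y{\left(G,H \right)} = -5$
$t = -18$ ($t = 1 - 19 = -18$)
$d{\left(y{\left(2,-5 \right)},1 \right)} t 34 = \left(-1\right) \left(-5\right) \left(-18\right) 34 = 5 \left(-18\right) 34 = \left(-90\right) 34 = -3060$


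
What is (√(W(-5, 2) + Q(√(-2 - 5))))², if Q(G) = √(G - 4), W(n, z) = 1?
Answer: 1 + √(-4 + I*√7) ≈ 1.6308 + 2.0971*I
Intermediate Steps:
Q(G) = √(-4 + G)
(√(W(-5, 2) + Q(√(-2 - 5))))² = (√(1 + √(-4 + √(-2 - 5))))² = (√(1 + √(-4 + √(-7))))² = (√(1 + √(-4 + I*√7)))² = 1 + √(-4 + I*√7)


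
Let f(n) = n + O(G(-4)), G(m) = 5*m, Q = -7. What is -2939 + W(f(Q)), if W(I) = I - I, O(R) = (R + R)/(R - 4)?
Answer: -2939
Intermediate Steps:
O(R) = 2*R/(-4 + R) (O(R) = (2*R)/(-4 + R) = 2*R/(-4 + R))
f(n) = 5/3 + n (f(n) = n + 2*(5*(-4))/(-4 + 5*(-4)) = n + 2*(-20)/(-4 - 20) = n + 2*(-20)/(-24) = n + 2*(-20)*(-1/24) = n + 5/3 = 5/3 + n)
W(I) = 0
-2939 + W(f(Q)) = -2939 + 0 = -2939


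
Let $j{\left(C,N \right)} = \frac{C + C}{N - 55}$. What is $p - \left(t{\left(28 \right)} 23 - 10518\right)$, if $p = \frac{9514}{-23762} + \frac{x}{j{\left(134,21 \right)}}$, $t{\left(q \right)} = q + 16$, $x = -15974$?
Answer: $\frac{9179904242}{796027} \approx 11532.0$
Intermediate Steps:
$t{\left(q \right)} = 16 + q$
$j{\left(C,N \right)} = \frac{2 C}{-55 + N}$
$p = \frac{1612871580}{796027}$ ($p = \frac{9514}{-23762} - \frac{15974}{2 \cdot 134 \frac{1}{-55 + 21}} = 9514 \left(- \frac{1}{23762}\right) - \frac{15974}{2 \cdot 134 \frac{1}{-34}} = - \frac{4757}{11881} - \frac{15974}{2 \cdot 134 \left(- \frac{1}{34}\right)} = - \frac{4757}{11881} - \frac{15974}{- \frac{134}{17}} = - \frac{4757}{11881} - - \frac{135779}{67} = - \frac{4757}{11881} + \frac{135779}{67} = \frac{1612871580}{796027} \approx 2026.2$)
$p - \left(t{\left(28 \right)} 23 - 10518\right) = \frac{1612871580}{796027} - \left(\left(16 + 28\right) 23 - 10518\right) = \frac{1612871580}{796027} - \left(44 \cdot 23 - 10518\right) = \frac{1612871580}{796027} - \left(1012 - 10518\right) = \frac{1612871580}{796027} - -9506 = \frac{1612871580}{796027} + 9506 = \frac{9179904242}{796027}$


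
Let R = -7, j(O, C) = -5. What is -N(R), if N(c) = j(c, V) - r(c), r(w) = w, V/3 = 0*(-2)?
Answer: -2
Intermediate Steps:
V = 0 (V = 3*(0*(-2)) = 3*0 = 0)
N(c) = -5 - c
-N(R) = -(-5 - 1*(-7)) = -(-5 + 7) = -1*2 = -2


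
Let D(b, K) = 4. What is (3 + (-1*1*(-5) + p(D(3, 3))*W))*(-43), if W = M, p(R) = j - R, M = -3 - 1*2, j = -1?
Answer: -1419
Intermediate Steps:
M = -5 (M = -3 - 2 = -5)
p(R) = -1 - R
W = -5
(3 + (-1*1*(-5) + p(D(3, 3))*W))*(-43) = (3 + (-1*1*(-5) + (-1 - 1*4)*(-5)))*(-43) = (3 + (-1*(-5) + (-1 - 4)*(-5)))*(-43) = (3 + (5 - 5*(-5)))*(-43) = (3 + (5 + 25))*(-43) = (3 + 30)*(-43) = 33*(-43) = -1419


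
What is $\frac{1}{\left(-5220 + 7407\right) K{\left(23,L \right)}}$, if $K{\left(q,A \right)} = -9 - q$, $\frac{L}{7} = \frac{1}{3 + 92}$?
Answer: $- \frac{1}{69984} \approx -1.4289 \cdot 10^{-5}$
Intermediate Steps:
$L = \frac{7}{95}$ ($L = \frac{7}{3 + 92} = \frac{7}{95} \approx 0.073684$)
$\frac{1}{\left(-5220 + 7407\right) K{\left(23,L \right)}} = \frac{1}{\left(-5220 + 7407\right) \left(-9 - 23\right)} = \frac{1}{2187 \left(-9 - 23\right)} = \frac{1}{2187 \left(-32\right)} = \frac{1}{2187} \left(- \frac{1}{32}\right) = - \frac{1}{69984}$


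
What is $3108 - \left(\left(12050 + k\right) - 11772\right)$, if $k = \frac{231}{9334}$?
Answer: $\frac{26414989}{9334} \approx 2830.0$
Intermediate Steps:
$k = \frac{231}{9334}$ ($k = 231 \cdot \frac{1}{9334} = \frac{231}{9334} \approx 0.024748$)
$3108 - \left(\left(12050 + k\right) - 11772\right) = 3108 - \left(\left(12050 + \frac{231}{9334}\right) - 11772\right) = 3108 - \left(\frac{112474931}{9334} - 11772\right) = 3108 - \frac{2595083}{9334} = \frac{26414989}{9334}$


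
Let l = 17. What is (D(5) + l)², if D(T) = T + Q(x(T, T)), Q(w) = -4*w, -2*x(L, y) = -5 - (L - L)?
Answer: 144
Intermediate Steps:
x(L, y) = 5/2 (x(L, y) = -(-5 - (L - L))/2 = -(-5 - 1*0)/2 = -(-5 + 0)/2 = -½*(-5) = 5/2)
D(T) = -10 + T (D(T) = T - 4*5/2 = T - 10 = -10 + T)
(D(5) + l)² = ((-10 + 5) + 17)² = (-5 + 17)² = 12² = 144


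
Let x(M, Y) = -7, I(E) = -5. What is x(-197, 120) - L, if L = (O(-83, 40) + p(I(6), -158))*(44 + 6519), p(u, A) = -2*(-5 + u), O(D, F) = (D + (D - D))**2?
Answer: -45343774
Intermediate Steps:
O(D, F) = D**2 (O(D, F) = (D + 0)**2 = D**2)
p(u, A) = 10 - 2*u
L = 45343767 (L = ((-83)**2 + (10 - 2*(-5)))*(44 + 6519) = (6889 + (10 + 10))*6563 = (6889 + 20)*6563 = 6909*6563 = 45343767)
x(-197, 120) - L = -7 - 1*45343767 = -7 - 45343767 = -45343774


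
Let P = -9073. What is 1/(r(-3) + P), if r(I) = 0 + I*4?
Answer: -1/9085 ≈ -0.00011007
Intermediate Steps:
r(I) = 4*I (r(I) = 0 + 4*I = 4*I)
1/(r(-3) + P) = 1/(4*(-3) - 9073) = 1/(-12 - 9073) = 1/(-9085) = -1/9085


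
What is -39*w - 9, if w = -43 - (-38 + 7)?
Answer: 459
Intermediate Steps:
w = -12 (w = -43 - 1*(-31) = -43 + 31 = -12)
-39*w - 9 = -39*(-12) - 9 = 468 - 9 = 459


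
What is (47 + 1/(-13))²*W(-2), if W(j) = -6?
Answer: -2232600/169 ≈ -13211.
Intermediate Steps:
(47 + 1/(-13))²*W(-2) = (47 + 1/(-13))²*(-6) = (47 - 1/13)²*(-6) = (610/13)²*(-6) = (372100/169)*(-6) = -2232600/169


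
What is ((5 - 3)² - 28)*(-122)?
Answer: 2928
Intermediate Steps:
((5 - 3)² - 28)*(-122) = (2² - 28)*(-122) = (4 - 28)*(-122) = -24*(-122) = 2928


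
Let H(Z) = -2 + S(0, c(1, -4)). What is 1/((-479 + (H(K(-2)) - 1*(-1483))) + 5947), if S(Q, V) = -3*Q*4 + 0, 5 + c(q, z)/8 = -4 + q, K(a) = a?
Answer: 1/6949 ≈ 0.00014391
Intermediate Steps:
c(q, z) = -72 + 8*q (c(q, z) = -40 + 8*(-4 + q) = -40 + (-32 + 8*q) = -72 + 8*q)
S(Q, V) = -12*Q (S(Q, V) = -12*Q + 0 = -12*Q)
H(Z) = -2 (H(Z) = -2 - 12*0 = -2 + 0 = -2)
1/((-479 + (H(K(-2)) - 1*(-1483))) + 5947) = 1/((-479 + (-2 - 1*(-1483))) + 5947) = 1/((-479 + (-2 + 1483)) + 5947) = 1/((-479 + 1481) + 5947) = 1/(1002 + 5947) = 1/6949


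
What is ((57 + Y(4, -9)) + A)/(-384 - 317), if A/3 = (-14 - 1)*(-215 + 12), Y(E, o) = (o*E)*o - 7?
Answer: -9509/701 ≈ -13.565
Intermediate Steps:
Y(E, o) = -7 + E*o² (Y(E, o) = (E*o)*o - 7 = E*o² - 7 = -7 + E*o²)
A = 9135 (A = 3*((-14 - 1)*(-215 + 12)) = 3*(-15*(-203)) = 3*3045 = 9135)
((57 + Y(4, -9)) + A)/(-384 - 317) = ((57 + (-7 + 4*(-9)²)) + 9135)/(-384 - 317) = ((57 + (-7 + 4*81)) + 9135)/(-701) = ((57 + (-7 + 324)) + 9135)*(-1/701) = ((57 + 317) + 9135)*(-1/701) = (374 + 9135)*(-1/701) = 9509*(-1/701) = -9509/701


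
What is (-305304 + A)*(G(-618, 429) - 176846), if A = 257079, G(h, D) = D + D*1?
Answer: 8487021300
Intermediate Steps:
G(h, D) = 2*D (G(h, D) = D + D = 2*D)
(-305304 + A)*(G(-618, 429) - 176846) = (-305304 + 257079)*(2*429 - 176846) = -48225*(858 - 176846) = -48225*(-175988) = 8487021300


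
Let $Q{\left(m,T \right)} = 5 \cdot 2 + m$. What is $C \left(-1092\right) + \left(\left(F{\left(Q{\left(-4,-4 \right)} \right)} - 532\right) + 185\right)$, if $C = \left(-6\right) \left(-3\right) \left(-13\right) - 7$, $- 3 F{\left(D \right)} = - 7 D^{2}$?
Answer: $262909$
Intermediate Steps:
$Q{\left(m,T \right)} = 10 + m$
$F{\left(D \right)} = \frac{7 D^{2}}{3}$ ($F{\left(D \right)} = - \frac{\left(-7\right) D^{2}}{3} = \frac{7 D^{2}}{3}$)
$C = -241$ ($C = 18 \left(-13\right) - 7 = -234 - 7 = -241$)
$C \left(-1092\right) + \left(\left(F{\left(Q{\left(-4,-4 \right)} \right)} - 532\right) + 185\right) = \left(-241\right) \left(-1092\right) + \left(\left(\frac{7 \left(10 - 4\right)^{2}}{3} - 532\right) + 185\right) = 263172 + \left(\left(\frac{7 \cdot 6^{2}}{3} - 532\right) + 185\right) = 263172 + \left(\left(\frac{7}{3} \cdot 36 - 532\right) + 185\right) = 263172 + \left(\left(84 - 532\right) + 185\right) = 263172 + \left(-448 + 185\right) = 263172 - 263 = 262909$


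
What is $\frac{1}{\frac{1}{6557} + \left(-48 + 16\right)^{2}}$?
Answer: $\frac{6557}{6714369} \approx 0.00097656$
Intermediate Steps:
$\frac{1}{\frac{1}{6557} + \left(-48 + 16\right)^{2}} = \frac{1}{\frac{1}{6557} + \left(-32\right)^{2}} = \frac{1}{\frac{1}{6557} + 1024} = \frac{1}{\frac{6714369}{6557}} = \frac{6557}{6714369}$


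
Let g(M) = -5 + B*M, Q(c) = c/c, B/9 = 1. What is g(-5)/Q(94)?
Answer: -50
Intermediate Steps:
B = 9 (B = 9*1 = 9)
Q(c) = 1
g(M) = -5 + 9*M
g(-5)/Q(94) = (-5 + 9*(-5))/1 = (-5 - 45)*1 = -50*1 = -50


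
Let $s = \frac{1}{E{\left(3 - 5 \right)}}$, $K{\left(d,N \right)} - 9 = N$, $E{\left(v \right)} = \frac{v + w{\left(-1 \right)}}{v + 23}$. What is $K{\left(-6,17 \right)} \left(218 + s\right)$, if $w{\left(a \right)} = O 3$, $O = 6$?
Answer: $\frac{45617}{8} \approx 5702.1$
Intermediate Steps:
$w{\left(a \right)} = 18$ ($w{\left(a \right)} = 6 \cdot 3 = 18$)
$E{\left(v \right)} = \frac{18 + v}{23 + v}$ ($E{\left(v \right)} = \frac{v + 18}{v + 23} = \frac{18 + v}{23 + v}$)
$K{\left(d,N \right)} = 9 + N$
$s = \frac{21}{16}$ ($s = \frac{1}{\frac{1}{23 + \left(3 - 5\right)} \left(18 + \left(3 - 5\right)\right)} = \frac{1}{\frac{1}{23 - 2} \left(18 - 2\right)} = \frac{1}{\frac{1}{21} \cdot 16} = \frac{1}{\frac{16}{21}} = \frac{21}{16} \approx 1.3125$)
$K{\left(-6,17 \right)} \left(218 + s\right) = \left(9 + 17\right) \left(218 + \frac{21}{16}\right) = 26 \cdot \frac{3509}{16} = \frac{45617}{8}$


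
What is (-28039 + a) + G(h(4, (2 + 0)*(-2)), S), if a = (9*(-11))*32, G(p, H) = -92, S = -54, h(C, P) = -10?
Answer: -31299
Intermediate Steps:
a = -3168 (a = -99*32 = -3168)
(-28039 + a) + G(h(4, (2 + 0)*(-2)), S) = (-28039 - 3168) - 92 = -31207 - 92 = -31299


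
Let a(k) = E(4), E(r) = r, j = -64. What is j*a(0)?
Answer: -256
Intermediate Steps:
a(k) = 4
j*a(0) = -64*4 = -256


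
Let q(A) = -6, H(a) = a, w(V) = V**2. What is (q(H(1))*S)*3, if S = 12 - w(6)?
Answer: 432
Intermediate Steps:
S = -24 (S = 12 - 1*6**2 = 12 - 1*36 = 12 - 36 = -24)
(q(H(1))*S)*3 = -6*(-24)*3 = 144*3 = 432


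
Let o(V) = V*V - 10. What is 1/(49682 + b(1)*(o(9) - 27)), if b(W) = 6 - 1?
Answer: 1/49902 ≈ 2.0039e-5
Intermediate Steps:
o(V) = -10 + V² (o(V) = V² - 10 = -10 + V²)
b(W) = 5
1/(49682 + b(1)*(o(9) - 27)) = 1/(49682 + 5*((-10 + 9²) - 27)) = 1/(49682 + 5*((-10 + 81) - 27)) = 1/(49682 + 5*(71 - 27)) = 1/(49682 + 5*44) = 1/(49682 + 220) = 1/49902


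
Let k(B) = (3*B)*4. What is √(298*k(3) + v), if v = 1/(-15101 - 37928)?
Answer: √30167938841219/53029 ≈ 103.58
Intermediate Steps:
k(B) = 12*B
v = -1/53029 (v = 1/(-53029) = -1/53029 ≈ -1.8858e-5)
√(298*k(3) + v) = √(298*(12*3) - 1/53029) = √(298*36 - 1/53029) = √(10728 - 1/53029) = √(568895111/53029) = √30167938841219/53029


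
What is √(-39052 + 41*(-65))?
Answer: I*√41717 ≈ 204.25*I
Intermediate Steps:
√(-39052 + 41*(-65)) = √(-39052 - 2665) = √(-41717) = I*√41717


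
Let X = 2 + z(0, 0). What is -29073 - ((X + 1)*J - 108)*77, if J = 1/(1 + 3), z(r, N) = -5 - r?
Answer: -41437/2 ≈ -20719.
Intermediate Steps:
J = 1/4 ≈ 0.25000
X = -3 (X = 2 + (-5 - 1*0) = 2 + (-5 + 0) = 2 - 5 = -3)
-29073 - ((X + 1)*J - 108)*77 = -29073 - ((-3 + 1)*(1/4) - 108)*77 = -29073 - (-2*1/4 - 108)*77 = -29073 - (-1/2 - 108)*77 = -29073 - (-217)*77/2 = -29073 - 1*(-16709/2) = -29073 + 16709/2 = -41437/2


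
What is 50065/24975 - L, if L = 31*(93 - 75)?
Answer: -2777197/4995 ≈ -556.00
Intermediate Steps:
L = 558 (L = 31*18 = 558)
50065/24975 - L = 50065/24975 - 1*558 = 50065*(1/24975) - 558 = 10013/4995 - 558 = -2777197/4995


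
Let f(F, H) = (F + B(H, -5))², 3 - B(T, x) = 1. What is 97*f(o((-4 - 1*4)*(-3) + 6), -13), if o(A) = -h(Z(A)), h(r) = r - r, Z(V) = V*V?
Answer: 388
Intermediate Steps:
Z(V) = V²
h(r) = 0
B(T, x) = 2 (B(T, x) = 3 - 1*1 = 3 - 1 = 2)
o(A) = 0 (o(A) = -1*0 = 0)
f(F, H) = (2 + F)² (f(F, H) = (F + 2)² = (2 + F)²)
97*f(o((-4 - 1*4)*(-3) + 6), -13) = 97*(2 + 0)² = 97*2² = 97*4 = 388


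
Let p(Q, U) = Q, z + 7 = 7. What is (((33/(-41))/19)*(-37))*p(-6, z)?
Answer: -7326/779 ≈ -9.4044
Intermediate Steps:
z = 0 (z = -7 + 7 = 0)
(((33/(-41))/19)*(-37))*p(-6, z) = (((33/(-41))/19)*(-37))*(-6) = (((33*(-1/41))*(1/19))*(-37))*(-6) = (-33/41*1/19*(-37))*(-6) = -33/779*(-37)*(-6) = (1221/779)*(-6) = -7326/779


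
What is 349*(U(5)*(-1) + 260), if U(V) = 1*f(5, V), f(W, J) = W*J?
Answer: 82015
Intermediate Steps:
f(W, J) = J*W
U(V) = 5*V (U(V) = 1*(V*5) = 1*(5*V) = 5*V)
349*(U(5)*(-1) + 260) = 349*((5*5)*(-1) + 260) = 349*(25*(-1) + 260) = 349*(-25 + 260) = 349*235 = 82015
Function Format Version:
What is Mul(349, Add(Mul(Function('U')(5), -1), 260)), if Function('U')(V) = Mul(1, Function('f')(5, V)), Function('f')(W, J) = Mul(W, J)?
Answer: 82015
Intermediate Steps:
Function('f')(W, J) = Mul(J, W)
Function('U')(V) = Mul(5, V) (Function('U')(V) = Mul(1, Mul(V, 5)) = Mul(1, Mul(5, V)) = Mul(5, V))
Mul(349, Add(Mul(Function('U')(5), -1), 260)) = Mul(349, Add(Mul(Mul(5, 5), -1), 260)) = Mul(349, Add(Mul(25, -1), 260)) = Mul(349, Add(-25, 260)) = Mul(349, 235) = 82015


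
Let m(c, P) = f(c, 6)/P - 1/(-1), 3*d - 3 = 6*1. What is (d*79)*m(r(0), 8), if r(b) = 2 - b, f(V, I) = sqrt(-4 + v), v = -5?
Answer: 237 + 711*I/8 ≈ 237.0 + 88.875*I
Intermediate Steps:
f(V, I) = 3*I (f(V, I) = sqrt(-4 - 5) = sqrt(-9) = 3*I)
d = 3 (d = 1 + (6*1)/3 = 1 + (1/3)*6 = 1 + 2 = 3)
m(c, P) = 1 + 3*I/P (m(c, P) = (3*I)/P - 1/(-1) = 3*I/P - 1*(-1) = 3*I/P + 1 = 1 + 3*I/P)
(d*79)*m(r(0), 8) = (3*79)*((8 + 3*I)/8) = 237*((8 + 3*I)/8) = 237*(1 + 3*I/8) = 237 + 711*I/8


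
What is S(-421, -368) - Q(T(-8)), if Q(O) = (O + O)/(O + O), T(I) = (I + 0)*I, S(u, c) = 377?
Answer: 376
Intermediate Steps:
T(I) = I² (T(I) = I*I = I²)
Q(O) = 1 (Q(O) = (2*O)/((2*O)) = (2*O)*(1/(2*O)) = 1)
S(-421, -368) - Q(T(-8)) = 377 - 1*1 = 377 - 1 = 376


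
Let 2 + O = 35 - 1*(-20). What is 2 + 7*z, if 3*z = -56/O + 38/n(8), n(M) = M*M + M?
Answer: 4385/5724 ≈ 0.76607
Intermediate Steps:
O = 53 (O = -2 + (35 - 1*(-20)) = -2 + (35 + 20) = -2 + 55 = 53)
n(M) = M + M² (n(M) = M² + M = M + M²)
z = -1009/5724 (z = (-56/53 + 38/((8*(1 + 8))))/3 = (-56*1/53 + 38/((8*9)))/3 = (-56/53 + 38/72)/3 = (-56/53 + 38*(1/72))/3 = (-56/53 + 19/36)/3 = (⅓)*(-1009/1908) = -1009/5724 ≈ -0.17628)
2 + 7*z = 2 + 7*(-1009/5724) = 2 - 7063/5724 = 4385/5724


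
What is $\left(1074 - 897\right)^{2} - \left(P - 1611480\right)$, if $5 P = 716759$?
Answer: $\frac{7497286}{5} \approx 1.4995 \cdot 10^{6}$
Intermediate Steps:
$P = \frac{716759}{5}$ ($P = \frac{1}{5} \cdot 716759 = \frac{716759}{5} \approx 1.4335 \cdot 10^{5}$)
$\left(1074 - 897\right)^{2} - \left(P - 1611480\right) = \left(1074 - 897\right)^{2} - \left(\frac{716759}{5} - 1611480\right) = 177^{2} - \left(\frac{716759}{5} - 1611480\right) = 31329 - - \frac{7340641}{5} = 31329 + \frac{7340641}{5} = \frac{7497286}{5}$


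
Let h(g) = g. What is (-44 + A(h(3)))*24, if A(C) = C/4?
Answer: -1038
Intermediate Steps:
A(C) = C/4 (A(C) = C*(¼) = C/4)
(-44 + A(h(3)))*24 = (-44 + (¼)*3)*24 = (-44 + ¾)*24 = -173/4*24 = -1038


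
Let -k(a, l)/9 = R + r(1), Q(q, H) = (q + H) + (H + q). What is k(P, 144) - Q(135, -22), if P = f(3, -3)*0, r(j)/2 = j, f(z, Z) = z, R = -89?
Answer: 557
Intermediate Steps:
r(j) = 2*j
P = 0 (P = 3*0 = 0)
Q(q, H) = 2*H + 2*q (Q(q, H) = (H + q) + (H + q) = 2*H + 2*q)
k(a, l) = 783 (k(a, l) = -9*(-89 + 2*1) = -9*(-89 + 2) = -9*(-87) = 783)
k(P, 144) - Q(135, -22) = 783 - (2*(-22) + 2*135) = 783 - (-44 + 270) = 783 - 1*226 = 783 - 226 = 557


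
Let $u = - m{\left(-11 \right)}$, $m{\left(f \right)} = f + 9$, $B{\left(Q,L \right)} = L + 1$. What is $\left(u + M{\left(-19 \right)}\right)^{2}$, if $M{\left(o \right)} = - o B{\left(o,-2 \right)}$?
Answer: $289$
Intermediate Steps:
$B{\left(Q,L \right)} = 1 + L$
$m{\left(f \right)} = 9 + f$
$M{\left(o \right)} = o$ ($M{\left(o \right)} = - o \left(1 - 2\right) = - o \left(-1\right) = o$)
$u = 2$ ($u = - (9 - 11) = \left(-1\right) \left(-2\right) = 2$)
$\left(u + M{\left(-19 \right)}\right)^{2} = \left(2 - 19\right)^{2} = \left(-17\right)^{2} = 289$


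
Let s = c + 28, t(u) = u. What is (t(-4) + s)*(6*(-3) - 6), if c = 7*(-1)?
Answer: -408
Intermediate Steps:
c = -7
s = 21 (s = -7 + 28 = 21)
(t(-4) + s)*(6*(-3) - 6) = (-4 + 21)*(6*(-3) - 6) = 17*(-18 - 6) = 17*(-24) = -408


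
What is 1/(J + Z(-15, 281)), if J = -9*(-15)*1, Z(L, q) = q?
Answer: 1/416 ≈ 0.0024038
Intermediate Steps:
J = 135 (J = 135*1 = 135)
1/(J + Z(-15, 281)) = 1/(135 + 281) = 1/416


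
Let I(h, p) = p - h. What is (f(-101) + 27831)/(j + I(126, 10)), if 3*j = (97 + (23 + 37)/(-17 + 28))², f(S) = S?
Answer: 10065990/1228021 ≈ 8.1969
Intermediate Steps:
j = 1270129/363 (j = (97 + (23 + 37)/(-17 + 28))²/3 = (97 + 60/11)²/3 = (1127/11)²/3 = (⅓)*(1270129/121) = 1270129/363 ≈ 3499.0)
(f(-101) + 27831)/(j + I(126, 10)) = (-101 + 27831)/(1270129/363 + (10 - 1*126)) = 27730/(1270129/363 + (10 - 126)) = 27730/(1270129/363 - 116) = 27730/(1228021/363) = 27730*(363/1228021) = 10065990/1228021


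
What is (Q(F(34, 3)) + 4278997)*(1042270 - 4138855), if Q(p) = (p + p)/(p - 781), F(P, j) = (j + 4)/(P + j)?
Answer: -4253339213521954/321 ≈ -1.3250e+13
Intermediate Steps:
F(P, j) = (4 + j)/(P + j)
Q(p) = 2*p/(-781 + p) (Q(p) = (2*p)/(-781 + p) = 2*p/(-781 + p))
(Q(F(34, 3)) + 4278997)*(1042270 - 4138855) = (2*((4 + 3)/(34 + 3))/(-781 + (4 + 3)/(34 + 3)) + 4278997)*(1042270 - 4138855) = (2*(7/37)/(-781 + 7/37) + 4278997)*(-3096585) = (2*(7/37)/(-28890/37) + 4278997)*(-3096585) = (2*(7/37)*(-37/28890) + 4278997)*(-3096585) = (-7/14445 + 4278997)*(-3096585) = (61810111658/14445)*(-3096585) = -4253339213521954/321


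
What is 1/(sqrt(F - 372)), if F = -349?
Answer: -I*sqrt(721)/721 ≈ -0.037242*I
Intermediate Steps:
1/(sqrt(F - 372)) = 1/(sqrt(-349 - 372)) = 1/(sqrt(-721)) = 1/(I*sqrt(721)) = -I*sqrt(721)/721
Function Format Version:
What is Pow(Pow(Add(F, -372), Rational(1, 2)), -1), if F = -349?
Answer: Mul(Rational(-1, 721), I, Pow(721, Rational(1, 2))) ≈ Mul(-0.037242, I)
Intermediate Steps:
Pow(Pow(Add(F, -372), Rational(1, 2)), -1) = Pow(Pow(Add(-349, -372), Rational(1, 2)), -1) = Pow(Pow(-721, Rational(1, 2)), -1) = Pow(Mul(I, Pow(721, Rational(1, 2))), -1) = Mul(Rational(-1, 721), I, Pow(721, Rational(1, 2)))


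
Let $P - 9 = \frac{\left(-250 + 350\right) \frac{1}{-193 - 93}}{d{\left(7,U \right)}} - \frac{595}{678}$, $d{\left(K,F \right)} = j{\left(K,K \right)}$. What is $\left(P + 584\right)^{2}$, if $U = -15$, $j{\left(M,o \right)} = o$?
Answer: $\frac{161464583517780481}{460603827684} \approx 3.5055 \cdot 10^{5}$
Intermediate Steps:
$d{\left(K,F \right)} = K$
$P = \frac{5478607}{678678}$ ($P = 9 - \left(\frac{595}{678} - \frac{\left(-250 + 350\right) \frac{1}{-193 - 93}}{7}\right) = 9 - \left(\frac{595}{678} - \frac{100}{-286} \cdot \frac{1}{7}\right) = 9 - \left(\frac{595}{678} - 100 \left(- \frac{1}{286}\right) \frac{1}{7}\right) = 9 - \frac{629495}{678678} = \frac{5478607}{678678} \approx 8.0725$)
$\left(P + 584\right)^{2} = \left(\frac{5478607}{678678} + 584\right)^{2} = \left(\frac{401826559}{678678}\right)^{2} = \frac{161464583517780481}{460603827684}$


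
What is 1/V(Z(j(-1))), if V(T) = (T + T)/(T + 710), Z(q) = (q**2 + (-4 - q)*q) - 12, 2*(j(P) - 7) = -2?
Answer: -337/36 ≈ -9.3611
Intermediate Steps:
j(P) = 6 (j(P) = 7 + (1/2)*(-2) = 7 - 1 = 6)
Z(q) = -12 + q**2 + q*(-4 - q) (Z(q) = (q**2 + q*(-4 - q)) - 12 = -12 + q**2 + q*(-4 - q))
V(T) = 2*T/(710 + T) (V(T) = (2*T)/(710 + T) = 2*T/(710 + T))
1/V(Z(j(-1))) = 1/(2*(-12 - 4*6)/(710 + (-12 - 4*6))) = 1/(2*(-12 - 24)/(710 + (-12 - 24))) = 1/(2*(-36)/(710 - 36)) = 1/(2*(-36)/674) = 1/(2*(-36)*(1/674)) = 1/(-36/337) = -337/36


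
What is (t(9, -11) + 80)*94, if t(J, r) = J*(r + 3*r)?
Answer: -29704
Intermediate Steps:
t(J, r) = 4*J*r (t(J, r) = J*(4*r) = 4*J*r)
(t(9, -11) + 80)*94 = (4*9*(-11) + 80)*94 = (-396 + 80)*94 = -316*94 = -29704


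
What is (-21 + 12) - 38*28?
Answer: -1073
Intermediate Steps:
(-21 + 12) - 38*28 = -9 - 1064 = -1073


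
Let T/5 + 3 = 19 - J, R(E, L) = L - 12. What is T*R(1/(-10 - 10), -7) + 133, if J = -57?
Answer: -6802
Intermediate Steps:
R(E, L) = -12 + L
T = 365 (T = -15 + 5*(19 - 1*(-57)) = -15 + 5*(19 + 57) = -15 + 5*76 = -15 + 380 = 365)
T*R(1/(-10 - 10), -7) + 133 = 365*(-12 - 7) + 133 = 365*(-19) + 133 = -6935 + 133 = -6802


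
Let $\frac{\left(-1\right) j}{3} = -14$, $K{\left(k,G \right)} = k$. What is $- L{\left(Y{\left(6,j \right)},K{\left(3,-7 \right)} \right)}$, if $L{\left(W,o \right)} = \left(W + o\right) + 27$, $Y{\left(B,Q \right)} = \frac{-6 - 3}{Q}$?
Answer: $- \frac{417}{14} \approx -29.786$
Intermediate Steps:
$j = 42$ ($j = \left(-3\right) \left(-14\right) = 42$)
$Y{\left(B,Q \right)} = - \frac{9}{Q}$
$L{\left(W,o \right)} = 27 + W + o$
$- L{\left(Y{\left(6,j \right)},K{\left(3,-7 \right)} \right)} = - (27 - \frac{9}{42} + 3) = - (27 - \frac{3}{14} + 3) = \left(-1\right) \frac{417}{14} = - \frac{417}{14}$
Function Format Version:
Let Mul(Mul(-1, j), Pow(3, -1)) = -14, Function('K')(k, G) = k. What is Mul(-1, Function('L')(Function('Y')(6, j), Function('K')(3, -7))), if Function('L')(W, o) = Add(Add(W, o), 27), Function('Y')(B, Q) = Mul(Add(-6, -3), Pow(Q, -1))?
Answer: Rational(-417, 14) ≈ -29.786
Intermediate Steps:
j = 42 (j = Mul(-3, -14) = 42)
Function('Y')(B, Q) = Mul(-9, Pow(Q, -1))
Function('L')(W, o) = Add(27, W, o)
Mul(-1, Function('L')(Function('Y')(6, j), Function('K')(3, -7))) = Mul(-1, Add(27, Mul(-9, Pow(42, -1)), 3)) = Mul(-1, Add(27, Mul(-9, Rational(1, 42)), 3)) = Mul(-1, Add(27, Rational(-3, 14), 3)) = Mul(-1, Rational(417, 14)) = Rational(-417, 14)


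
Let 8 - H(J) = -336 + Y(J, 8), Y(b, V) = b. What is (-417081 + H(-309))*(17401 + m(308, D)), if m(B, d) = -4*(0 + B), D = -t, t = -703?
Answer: -6733224332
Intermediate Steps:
D = 703 (D = -1*(-703) = 703)
H(J) = 344 - J (H(J) = 8 - (-336 + J) = 8 + (336 - J) = 344 - J)
m(B, d) = -4*B
(-417081 + H(-309))*(17401 + m(308, D)) = (-417081 + (344 - 1*(-309)))*(17401 - 4*308) = (-417081 + (344 + 309))*(17401 - 1232) = (-417081 + 653)*16169 = -416428*16169 = -6733224332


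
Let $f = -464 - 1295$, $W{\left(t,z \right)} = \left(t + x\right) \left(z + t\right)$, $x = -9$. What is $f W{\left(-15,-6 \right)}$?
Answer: $-886536$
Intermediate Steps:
$W{\left(t,z \right)} = \left(-9 + t\right) \left(t + z\right)$ ($W{\left(t,z \right)} = \left(t - 9\right) \left(z + t\right) = \left(-9 + t\right) \left(t + z\right)$)
$f = -1759$
$f W{\left(-15,-6 \right)} = - 1759 \left(\left(-15\right)^{2} - -135 - -54 - -90\right) = - 1759 \left(225 + 135 + 54 + 90\right) = \left(-1759\right) 504 = -886536$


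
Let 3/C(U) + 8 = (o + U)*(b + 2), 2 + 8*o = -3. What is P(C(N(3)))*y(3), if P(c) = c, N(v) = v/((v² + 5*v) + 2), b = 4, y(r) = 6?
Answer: -936/575 ≈ -1.6278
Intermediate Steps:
o = -5/8 (o = -¼ + (⅛)*(-3) = -¼ - 3/8 = -5/8 ≈ -0.62500)
N(v) = v/(2 + v² + 5*v)
C(U) = 3/(-47/4 + 6*U) (C(U) = 3/(-8 + (-5/8 + U)*(4 + 2)) = 3/(-8 + (-5/8 + U)*6) = 3/(-8 + (-15/4 + 6*U)) = 3/(-47/4 + 6*U))
P(C(N(3)))*y(3) = (12/(-47 + 24*(3/(2 + 3² + 5*3))))*6 = (12/(-47 + 24*(3/(2 + 9 + 15))))*6 = (12/(-47 + 24*(3/26)))*6 = (12/(-47 + 36/13))*6 = (12/(-575/13))*6 = (12*(-13/575))*6 = -156/575*6 = -936/575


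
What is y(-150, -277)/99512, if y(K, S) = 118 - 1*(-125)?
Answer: 243/99512 ≈ 0.0024419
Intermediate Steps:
y(K, S) = 243 (y(K, S) = 118 + 125 = 243)
y(-150, -277)/99512 = 243/99512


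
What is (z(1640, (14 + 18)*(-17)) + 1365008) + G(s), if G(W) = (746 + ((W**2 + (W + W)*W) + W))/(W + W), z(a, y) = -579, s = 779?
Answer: 1063801215/779 ≈ 1.3656e+6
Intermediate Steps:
G(W) = (746 + W + 3*W**2)/(2*W) (G(W) = (746 + ((W**2 + (2*W)*W) + W))/((2*W)) = (746 + ((W**2 + 2*W**2) + W))*(1/(2*W)) = (746 + (3*W**2 + W))*(1/(2*W)) = (746 + (W + 3*W**2))*(1/(2*W)) = (746 + W + 3*W**2)*(1/(2*W)) = (746 + W + 3*W**2)/(2*W))
(z(1640, (14 + 18)*(-17)) + 1365008) + G(s) = (-579 + 1365008) + (1/2)*(746 + 779*(1 + 3*779))/779 = 1364429 + (1/2)*(1/779)*(746 + 779*(1 + 2337)) = 1364429 + (1/2)*(1/779)*(746 + 779*2338) = 1364429 + (1/2)*(1/779)*(746 + 1821302) = 1364429 + (1/2)*(1/779)*1822048 = 1364429 + 911024/779 = 1063801215/779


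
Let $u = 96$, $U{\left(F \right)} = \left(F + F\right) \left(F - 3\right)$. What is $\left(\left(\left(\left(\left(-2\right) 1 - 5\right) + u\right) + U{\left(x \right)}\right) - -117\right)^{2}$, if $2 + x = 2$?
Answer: $42436$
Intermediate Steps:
$x = 0$ ($x = -2 + 2 = 0$)
$U{\left(F \right)} = 2 F \left(-3 + F\right)$
$\left(\left(\left(\left(\left(-2\right) 1 - 5\right) + u\right) + U{\left(x \right)}\right) - -117\right)^{2} = \left(\left(\left(\left(\left(-2\right) 1 - 5\right) + 96\right) + 2 \cdot 0 \left(-3 + 0\right)\right) - -117\right)^{2} = \left(\left(\left(\left(-2 - 5\right) + 96\right) + 2 \cdot 0 \left(-3\right)\right) + 117\right)^{2} = \left(\left(\left(-7 + 96\right) + 0\right) + 117\right)^{2} = \left(\left(89 + 0\right) + 117\right)^{2} = \left(89 + 117\right)^{2} = 206^{2} = 42436$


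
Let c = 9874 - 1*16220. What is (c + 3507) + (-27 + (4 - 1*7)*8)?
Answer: -2890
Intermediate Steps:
c = -6346 (c = 9874 - 16220 = -6346)
(c + 3507) + (-27 + (4 - 1*7)*8) = (-6346 + 3507) + (-27 + (4 - 1*7)*8) = -2839 + (-27 + (4 - 7)*8) = -2839 + (-27 - 3*8) = -2839 + (-27 - 24) = -2839 - 51 = -2890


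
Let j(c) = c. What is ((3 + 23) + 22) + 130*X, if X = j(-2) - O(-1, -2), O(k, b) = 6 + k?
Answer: -862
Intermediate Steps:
X = -7 (X = -2 - (6 - 1) = -2 - 1*5 = -2 - 5 = -7)
((3 + 23) + 22) + 130*X = ((3 + 23) + 22) + 130*(-7) = (26 + 22) - 910 = 48 - 910 = -862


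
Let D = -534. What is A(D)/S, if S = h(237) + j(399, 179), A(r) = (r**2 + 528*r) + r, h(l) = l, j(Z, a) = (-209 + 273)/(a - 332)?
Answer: 408510/36197 ≈ 11.286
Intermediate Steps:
j(Z, a) = 64/(-332 + a)
A(r) = r**2 + 529*r
S = 36197/153 (S = 237 + 64/(-332 + 179) = 237 + 64/(-153) = 237 + 64*(-1/153) = 237 - 64/153 = 36197/153 ≈ 236.58)
A(D)/S = (-534*(529 - 534))/(36197/153) = -534*(-5)*(153/36197) = 2670*(153/36197) = 408510/36197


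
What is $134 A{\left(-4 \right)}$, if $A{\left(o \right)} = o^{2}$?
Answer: $2144$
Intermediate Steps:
$134 A{\left(-4 \right)} = 134 \left(-4\right)^{2} = 134 \cdot 16 = 2144$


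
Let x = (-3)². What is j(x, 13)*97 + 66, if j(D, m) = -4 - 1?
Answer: -419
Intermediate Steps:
x = 9
j(D, m) = -5
j(x, 13)*97 + 66 = -5*97 + 66 = -485 + 66 = -419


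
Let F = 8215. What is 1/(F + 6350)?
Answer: 1/14565 ≈ 6.8658e-5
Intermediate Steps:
1/(F + 6350) = 1/(8215 + 6350) = 1/14565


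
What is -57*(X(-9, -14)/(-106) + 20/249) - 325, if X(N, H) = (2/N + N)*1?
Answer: -8829781/26394 ≈ -334.54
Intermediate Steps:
X(N, H) = N + 2/N (X(N, H) = (N + 2/N)*1 = N + 2/N)
-57*(X(-9, -14)/(-106) + 20/249) - 325 = -57*((-9 + 2/(-9))/(-106) + 20/249) - 325 = -57*((-9 + 2*(-⅑))*(-1/106) + 20*(1/249)) - 325 = -57*((-9 - 2/9)*(-1/106) + 20/249) - 325 = -57*(-83/9*(-1/106) + 20/249) - 325 = -57*(83/954 + 20/249) - 325 = -57*13249/79182 - 325 = -251731/26394 - 325 = -8829781/26394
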